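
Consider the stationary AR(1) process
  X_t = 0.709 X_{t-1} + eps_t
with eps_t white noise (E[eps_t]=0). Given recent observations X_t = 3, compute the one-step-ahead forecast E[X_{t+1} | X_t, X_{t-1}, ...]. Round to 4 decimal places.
E[X_{t+1} \mid \mathcal F_t] = 2.1270

For an AR(p) model X_t = c + sum_i phi_i X_{t-i} + eps_t, the
one-step-ahead conditional mean is
  E[X_{t+1} | X_t, ...] = c + sum_i phi_i X_{t+1-i}.
Substitute known values:
  E[X_{t+1} | ...] = (0.709) * (3)
                   = 2.1270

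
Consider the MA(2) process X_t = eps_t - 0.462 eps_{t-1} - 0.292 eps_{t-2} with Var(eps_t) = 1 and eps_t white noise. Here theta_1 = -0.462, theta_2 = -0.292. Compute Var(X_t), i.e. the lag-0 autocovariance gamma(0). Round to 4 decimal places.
\gamma(0) = 1.2987

For an MA(q) process X_t = eps_t + sum_i theta_i eps_{t-i} with
Var(eps_t) = sigma^2, the variance is
  gamma(0) = sigma^2 * (1 + sum_i theta_i^2).
  sum_i theta_i^2 = (-0.462)^2 + (-0.292)^2 = 0.213444 + 0.085264 = 0.298708.
  gamma(0) = 1 * (1 + 0.298708) = 1 * 1.298708 = 1.298708, which rounds to 1.2987.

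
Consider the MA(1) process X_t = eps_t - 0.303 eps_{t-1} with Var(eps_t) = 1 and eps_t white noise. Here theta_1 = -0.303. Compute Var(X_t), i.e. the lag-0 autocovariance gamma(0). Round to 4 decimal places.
\gamma(0) = 1.0918

For an MA(q) process X_t = eps_t + sum_i theta_i eps_{t-i} with
Var(eps_t) = sigma^2, the variance is
  gamma(0) = sigma^2 * (1 + sum_i theta_i^2).
  sum_i theta_i^2 = (-0.303)^2 = 0.091809.
  gamma(0) = 1 * (1 + 0.091809) = 1 * 1.091809 = 1.091809, which rounds to 1.0918.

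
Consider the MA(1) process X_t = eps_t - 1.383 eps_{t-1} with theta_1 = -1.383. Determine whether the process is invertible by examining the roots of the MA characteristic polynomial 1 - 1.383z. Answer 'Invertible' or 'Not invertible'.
\text{Not invertible}

The MA(q) characteristic polynomial is P(z) = 1 - 1.383z.
Invertibility requires all roots to lie outside the unit circle, i.e. |z| > 1 for every root.
This is linear in z: 1 + (-1.383) z = 0  =>  z = -1/(-1.383) = 0.723066,  |z| = 0.723066.
Moduli of all roots: 0.7231.
All moduli strictly greater than 1? No.
Verdict: Not invertible.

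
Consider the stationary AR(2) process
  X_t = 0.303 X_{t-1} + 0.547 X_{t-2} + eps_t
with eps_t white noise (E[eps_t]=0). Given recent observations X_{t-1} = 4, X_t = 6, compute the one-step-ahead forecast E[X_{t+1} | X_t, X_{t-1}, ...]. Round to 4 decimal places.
E[X_{t+1} \mid \mathcal F_t] = 4.0060

For an AR(p) model X_t = c + sum_i phi_i X_{t-i} + eps_t, the
one-step-ahead conditional mean is
  E[X_{t+1} | X_t, ...] = c + sum_i phi_i X_{t+1-i}.
Substitute known values:
  E[X_{t+1} | ...] = (0.303) * (6) + (0.547) * (4)
                   = 4.0060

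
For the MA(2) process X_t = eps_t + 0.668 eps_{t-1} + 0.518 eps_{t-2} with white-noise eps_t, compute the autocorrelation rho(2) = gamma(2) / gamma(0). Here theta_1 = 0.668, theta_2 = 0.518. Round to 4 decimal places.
\rho(2) = 0.3021

For an MA(q) process with theta_0 = 1, the autocovariance is
  gamma(k) = sigma^2 * sum_{i=0..q-k} theta_i * theta_{i+k},
and rho(k) = gamma(k) / gamma(0). Sigma^2 cancels.
  numerator   = (1)*(0.518) = 0.518.
  denominator = (1)^2 + (0.668)^2 + (0.518)^2 = 1.714548.
  rho(2) = 0.518 / 1.714548 = 0.3021.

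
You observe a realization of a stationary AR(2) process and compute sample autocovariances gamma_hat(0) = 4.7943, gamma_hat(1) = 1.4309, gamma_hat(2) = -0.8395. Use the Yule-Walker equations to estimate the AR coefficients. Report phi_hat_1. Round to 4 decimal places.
\hat\phi_{1} = 0.3850

The Yule-Walker equations for an AR(p) process read, in matrix form,
  Gamma_p phi = r_p,   with   (Gamma_p)_{ij} = gamma(|i - j|),
                       (r_p)_i = gamma(i),   i,j = 1..p.
Substitute the sample gammas (Toeplitz matrix and right-hand side of size 2):
  Gamma_p = [[4.7943, 1.4309], [1.4309, 4.7943]]
  r_p     = [1.4309, -0.8395]
Written out:
  4.7943 phi_1 + 1.4309 phi_2 = 1.4309
  1.4309 phi_1 + 4.7943 phi_2 = -0.8395
Solve by Cramer's rule:
  det = gamma(0)^2 - gamma(1)^2 = (4.7943)^2 - (1.4309)^2 = 22.98531249 - 2.04747481 = 20.93783768
  phi_hat_1 = [gamma(1) gamma(0) - gamma(1) gamma(2)] / det = [(1.4309)(4.7943) - (1.4309)(-0.8395)] / 20.93783768 = 8.06140442 / 20.93783768 = 0.385
  phi_hat_2 = [gamma(0) gamma(2) - gamma(1)^2] / det = [(4.7943)(-0.8395) - (1.4309)^2] / 20.93783768 = -6.07228966 / 20.93783768 = -0.29
So phi_hat = [0.3850, -0.2900].
Therefore phi_hat_1 = 0.3850.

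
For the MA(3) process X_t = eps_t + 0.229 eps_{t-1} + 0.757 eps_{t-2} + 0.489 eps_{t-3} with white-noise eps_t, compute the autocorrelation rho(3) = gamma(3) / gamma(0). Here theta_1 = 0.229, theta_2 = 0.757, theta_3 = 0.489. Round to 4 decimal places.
\rho(3) = 0.2623

For an MA(q) process with theta_0 = 1, the autocovariance is
  gamma(k) = sigma^2 * sum_{i=0..q-k} theta_i * theta_{i+k},
and rho(k) = gamma(k) / gamma(0). Sigma^2 cancels.
  numerator   = (1)*(0.489) = 0.489.
  denominator = (1)^2 + (0.229)^2 + (0.757)^2 + (0.489)^2 = 1.864611.
  rho(3) = 0.489 / 1.864611 = 0.2623.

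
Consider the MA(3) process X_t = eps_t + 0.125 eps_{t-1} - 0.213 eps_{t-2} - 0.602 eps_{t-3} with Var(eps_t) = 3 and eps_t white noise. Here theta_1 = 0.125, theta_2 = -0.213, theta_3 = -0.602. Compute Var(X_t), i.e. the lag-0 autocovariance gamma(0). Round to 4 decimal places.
\gamma(0) = 4.2702

For an MA(q) process X_t = eps_t + sum_i theta_i eps_{t-i} with
Var(eps_t) = sigma^2, the variance is
  gamma(0) = sigma^2 * (1 + sum_i theta_i^2).
  sum_i theta_i^2 = (0.125)^2 + (-0.213)^2 + (-0.602)^2 = 0.015625 + 0.045369 + 0.362404 = 0.423398.
  gamma(0) = 3 * (1 + 0.423398) = 3 * 1.423398 = 4.270194, which rounds to 4.2702.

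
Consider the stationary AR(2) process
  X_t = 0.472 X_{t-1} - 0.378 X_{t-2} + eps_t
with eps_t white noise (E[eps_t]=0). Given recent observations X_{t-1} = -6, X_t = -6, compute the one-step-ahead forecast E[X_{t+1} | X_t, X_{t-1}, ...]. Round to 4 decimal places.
E[X_{t+1} \mid \mathcal F_t] = -0.5640

For an AR(p) model X_t = c + sum_i phi_i X_{t-i} + eps_t, the
one-step-ahead conditional mean is
  E[X_{t+1} | X_t, ...] = c + sum_i phi_i X_{t+1-i}.
Substitute known values:
  E[X_{t+1} | ...] = (0.472) * (-6) + (-0.378) * (-6)
                   = -0.5640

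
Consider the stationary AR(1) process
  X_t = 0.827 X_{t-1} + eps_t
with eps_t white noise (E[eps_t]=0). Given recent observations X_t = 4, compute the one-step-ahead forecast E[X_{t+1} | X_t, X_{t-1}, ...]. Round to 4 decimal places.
E[X_{t+1} \mid \mathcal F_t] = 3.3080

For an AR(p) model X_t = c + sum_i phi_i X_{t-i} + eps_t, the
one-step-ahead conditional mean is
  E[X_{t+1} | X_t, ...] = c + sum_i phi_i X_{t+1-i}.
Substitute known values:
  E[X_{t+1} | ...] = (0.827) * (4)
                   = 3.3080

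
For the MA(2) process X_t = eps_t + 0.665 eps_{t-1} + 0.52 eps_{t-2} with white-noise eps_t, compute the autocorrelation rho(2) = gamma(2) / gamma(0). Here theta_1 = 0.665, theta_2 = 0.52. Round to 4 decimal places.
\rho(2) = 0.3036

For an MA(q) process with theta_0 = 1, the autocovariance is
  gamma(k) = sigma^2 * sum_{i=0..q-k} theta_i * theta_{i+k},
and rho(k) = gamma(k) / gamma(0). Sigma^2 cancels.
  numerator   = (1)*(0.52) = 0.52.
  denominator = (1)^2 + (0.665)^2 + (0.52)^2 = 1.712625.
  rho(2) = 0.52 / 1.712625 = 0.3036.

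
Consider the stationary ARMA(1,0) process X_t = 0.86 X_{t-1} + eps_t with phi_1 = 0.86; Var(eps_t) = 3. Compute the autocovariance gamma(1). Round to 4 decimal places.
\gamma(1) = 9.9078

Multiply the model equation by X_{t-k} and take expectations. With theta_0 = psi_0 = 1 and psi_j the MA(infinity) weights, this gives
  gamma(k) - sum_i phi_i gamma(k-i) = c_k,
  c_k = sigma^2 * sum_{j=k..q} theta_j psi_{j-k}   (c_k = 0 for k > q),
using gamma(-m) = gamma(m).
Pure AR (q = 0): c_0 = sigma^2 = 3, c_k = 0 for k >= 1.
Equations for k = 0 and k = 1 (AR order 1):
  gamma(0) = phi_1 gamma(1) + c_0
  gamma(1) = phi_1 gamma(0) + c_1
Substituting the second into the first: gamma(0) (1 - phi_1^2) = c_0 + phi_1 c_1, so
  gamma(0) = c_0 / (1 - phi_1^2) = 3 / (1 - (0.86)^2) = 3 / 0.2604 = 11.520737.
  gamma(1) = phi_1 gamma(0) = (0.86)(11.520737) = 9.907834.
Therefore gamma(1) = 9.9078 (to 4 decimal places).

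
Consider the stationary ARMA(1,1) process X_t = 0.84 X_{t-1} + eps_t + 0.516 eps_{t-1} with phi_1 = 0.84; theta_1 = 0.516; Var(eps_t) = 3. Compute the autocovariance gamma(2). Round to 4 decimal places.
\gamma(2) = 16.6380

Multiply the model equation by X_{t-k} and take expectations. With theta_0 = psi_0 = 1 and psi_j the MA(infinity) weights, this gives
  gamma(k) - sum_i phi_i gamma(k-i) = c_k,
  c_k = sigma^2 * sum_{j=k..q} theta_j psi_{j-k}   (c_k = 0 for k > q),
using gamma(-m) = gamma(m).
psi-weights needed (psi_j = theta_j + sum_i phi_i psi_{j-i}):
  psi_1 = theta_1 + phi_1 = 0.516 + (0.84) = 1.356
Right-hand sides:
  c_0 = sigma^2 (1 + theta_1 psi_1) = 3 * (1 + (0.516)(1.356)) = 3 * 1.699696 = 5.099088
  c_1 = sigma^2 theta_1 = 3 * (0.516) = 1.548
  c_2 = 0
Equations for k = 0 and k = 1 (AR order 1):
  gamma(0) = phi_1 gamma(1) + c_0
  gamma(1) = phi_1 gamma(0) + c_1
Substituting the second into the first: gamma(0) (1 - phi_1^2) = c_0 + phi_1 c_1, so
  gamma(0) = (c_0 + phi_1 c_1) / (1 - phi_1^2) = (5.099088 + (0.84)(1.548)) / (1 - (0.84)^2) = 6.399408 / 0.2944 = 21.73712.
  gamma(1) = phi_1 gamma(0) + c_1 = (0.84)(21.73712) + (1.548) = 19.80718.
For k = 2 (> q): gamma(2) = phi_1 gamma(1) = (0.84)(19.80718) = 16.638032.
Therefore gamma(2) = 16.6380 (to 4 decimal places).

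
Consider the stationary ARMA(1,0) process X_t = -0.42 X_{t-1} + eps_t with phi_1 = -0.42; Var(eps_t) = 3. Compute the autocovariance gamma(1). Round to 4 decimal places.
\gamma(1) = -1.5299

Multiply the model equation by X_{t-k} and take expectations. With theta_0 = psi_0 = 1 and psi_j the MA(infinity) weights, this gives
  gamma(k) - sum_i phi_i gamma(k-i) = c_k,
  c_k = sigma^2 * sum_{j=k..q} theta_j psi_{j-k}   (c_k = 0 for k > q),
using gamma(-m) = gamma(m).
Pure AR (q = 0): c_0 = sigma^2 = 3, c_k = 0 for k >= 1.
Equations for k = 0 and k = 1 (AR order 1):
  gamma(0) = phi_1 gamma(1) + c_0
  gamma(1) = phi_1 gamma(0) + c_1
Substituting the second into the first: gamma(0) (1 - phi_1^2) = c_0 + phi_1 c_1, so
  gamma(0) = c_0 / (1 - phi_1^2) = 3 / (1 - (-0.42)^2) = 3 / 0.8236 = 3.642545.
  gamma(1) = phi_1 gamma(0) = (-0.42)(3.642545) = -1.529869.
Therefore gamma(1) = -1.5299 (to 4 decimal places).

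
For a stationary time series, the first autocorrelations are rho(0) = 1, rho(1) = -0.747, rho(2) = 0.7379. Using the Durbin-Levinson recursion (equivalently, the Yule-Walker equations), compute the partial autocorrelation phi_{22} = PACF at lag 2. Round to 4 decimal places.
\phi_{22} = 0.4070

The PACF at lag k is phi_{kk}, the last component of the solution
to the Yule-Walker system G_k phi = r_k where
  (G_k)_{ij} = rho(|i - j|), (r_k)_i = rho(i), i,j = 1..k.
Equivalently, Durbin-Levinson gives phi_{kk} iteratively:
  phi_{11} = rho(1)
  phi_{kk} = [rho(k) - sum_{j=1..k-1} phi_{k-1,j} rho(k-j)]
            / [1 - sum_{j=1..k-1} phi_{k-1,j} rho(j)],
  phi_{k,j} = phi_{k-1,j} - phi_{kk} phi_{k-1,k-j},  j = 1..k-1.
Step k = 1:
  phi_11 = rho(1) = -0.747.
Step k = 2:
  phi_22 = [rho(2) - phi_11 rho(1)] / [1 - phi_11 rho(1)] = [0.7379 - (-0.747)(-0.747)] / [1 - (-0.747)(-0.747)]
         = 0.179891 / 0.441991 = 0.407.
Therefore phi_{22} = 0.4070.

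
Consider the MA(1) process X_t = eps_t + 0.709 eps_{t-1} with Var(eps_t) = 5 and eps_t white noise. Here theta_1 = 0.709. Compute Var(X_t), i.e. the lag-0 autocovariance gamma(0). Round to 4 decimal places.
\gamma(0) = 7.5134

For an MA(q) process X_t = eps_t + sum_i theta_i eps_{t-i} with
Var(eps_t) = sigma^2, the variance is
  gamma(0) = sigma^2 * (1 + sum_i theta_i^2).
  sum_i theta_i^2 = (0.709)^2 = 0.502681.
  gamma(0) = 5 * (1 + 0.502681) = 5 * 1.502681 = 7.513405, which rounds to 7.5134.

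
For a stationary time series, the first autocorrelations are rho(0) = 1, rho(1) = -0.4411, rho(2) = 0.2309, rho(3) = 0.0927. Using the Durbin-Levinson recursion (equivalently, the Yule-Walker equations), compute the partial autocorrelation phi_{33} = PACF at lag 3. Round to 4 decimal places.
\phi_{33} = 0.2611

The PACF at lag k is phi_{kk}, the last component of the solution
to the Yule-Walker system G_k phi = r_k where
  (G_k)_{ij} = rho(|i - j|), (r_k)_i = rho(i), i,j = 1..k.
Equivalently, Durbin-Levinson gives phi_{kk} iteratively:
  phi_{11} = rho(1)
  phi_{kk} = [rho(k) - sum_{j=1..k-1} phi_{k-1,j} rho(k-j)]
            / [1 - sum_{j=1..k-1} phi_{k-1,j} rho(j)],
  phi_{k,j} = phi_{k-1,j} - phi_{kk} phi_{k-1,k-j},  j = 1..k-1.
Step k = 1:
  phi_11 = rho(1) = -0.4411.
Step k = 2:
  phi_22 = [rho(2) - phi_11 rho(1)] / [1 - phi_11 rho(1)] = [0.2309 - (-0.4411)(-0.4411)] / [1 - (-0.4411)(-0.4411)]
         = 0.03633079 / 0.80543079 = 0.045107.
  Update: phi_21 = phi_11 - phi_22 phi_11 = -0.4411 - (0.045107)(-0.4411) = -0.421203.
Step k = 3:
  phi_33 = [rho(3) - phi_21 rho(2) - phi_22 rho(1)] / [1 - phi_21 rho(1) - phi_22 rho(2)]
    numerator   = 0.0927 - (-0.421203)(0.2309) - (0.045107)(-0.4411) = 0.20985263
    denominator = 1 - (-0.421203)(-0.4411) - (0.045107)(0.2309) = 0.80379201
  phi_33 = 0.20985263 / 0.80379201 = 0.2611.
Therefore phi_{33} = 0.2611.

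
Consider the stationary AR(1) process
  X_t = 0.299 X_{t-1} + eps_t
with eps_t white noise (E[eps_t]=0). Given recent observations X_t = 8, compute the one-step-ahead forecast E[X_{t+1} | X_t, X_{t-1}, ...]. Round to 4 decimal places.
E[X_{t+1} \mid \mathcal F_t] = 2.3920

For an AR(p) model X_t = c + sum_i phi_i X_{t-i} + eps_t, the
one-step-ahead conditional mean is
  E[X_{t+1} | X_t, ...] = c + sum_i phi_i X_{t+1-i}.
Substitute known values:
  E[X_{t+1} | ...] = (0.299) * (8)
                   = 2.3920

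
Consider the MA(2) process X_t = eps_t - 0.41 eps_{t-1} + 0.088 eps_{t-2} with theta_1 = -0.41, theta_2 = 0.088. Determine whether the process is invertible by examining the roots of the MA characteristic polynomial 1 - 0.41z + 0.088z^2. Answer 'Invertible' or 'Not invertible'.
\text{Invertible}

The MA(q) characteristic polynomial is P(z) = 1 - 0.41z + 0.088z^2.
Invertibility requires all roots to lie outside the unit circle, i.e. |z| > 1 for every root.
Set 1 + (-0.41) z + (0.088) z^2 = 0, i.e. a z^2 + b z + c = 0 with a = 0.088, b = -0.41, c = 1.
Discriminant D = b^2 - 4ac = (-0.41)^2 - 4*(0.088)*1 = 0.1681 - (0.352) = -0.1839.
D < 0, so the roots are the complex-conjugate pair z = (-b +/- i sqrt(-D)) / (2a) = 2.3295 +/- 2.4366i.
For a conjugate pair |z|^2 = z * conj(z) = (product of roots) = c/a = 1/(0.088) = 11.363636, so |z| = sqrt(11.363636) = 3.371 for both roots.
Moduli of all roots: 3.3710, 3.3710.
All moduli strictly greater than 1? Yes.
Verdict: Invertible.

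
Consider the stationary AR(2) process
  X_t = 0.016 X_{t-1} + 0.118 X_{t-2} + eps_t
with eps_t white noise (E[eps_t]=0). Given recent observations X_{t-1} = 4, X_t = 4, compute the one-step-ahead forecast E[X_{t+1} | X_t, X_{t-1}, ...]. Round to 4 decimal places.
E[X_{t+1} \mid \mathcal F_t] = 0.5360

For an AR(p) model X_t = c + sum_i phi_i X_{t-i} + eps_t, the
one-step-ahead conditional mean is
  E[X_{t+1} | X_t, ...] = c + sum_i phi_i X_{t+1-i}.
Substitute known values:
  E[X_{t+1} | ...] = (0.016) * (4) + (0.118) * (4)
                   = 0.5360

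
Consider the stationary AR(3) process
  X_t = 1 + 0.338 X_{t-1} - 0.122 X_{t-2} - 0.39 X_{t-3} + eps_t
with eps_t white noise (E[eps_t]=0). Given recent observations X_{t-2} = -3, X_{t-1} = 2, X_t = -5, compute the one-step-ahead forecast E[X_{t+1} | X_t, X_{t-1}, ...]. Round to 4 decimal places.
E[X_{t+1} \mid \mathcal F_t] = 0.2360

For an AR(p) model X_t = c + sum_i phi_i X_{t-i} + eps_t, the
one-step-ahead conditional mean is
  E[X_{t+1} | X_t, ...] = c + sum_i phi_i X_{t+1-i}.
Substitute known values:
  E[X_{t+1} | ...] = 1 + (0.338) * (-5) + (-0.122) * (2) + (-0.39) * (-3)
                   = 0.2360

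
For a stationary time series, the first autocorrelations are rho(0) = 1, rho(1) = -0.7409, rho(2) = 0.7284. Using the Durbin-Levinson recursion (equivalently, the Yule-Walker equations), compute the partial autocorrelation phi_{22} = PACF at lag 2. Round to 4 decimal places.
\phi_{22} = 0.3979

The PACF at lag k is phi_{kk}, the last component of the solution
to the Yule-Walker system G_k phi = r_k where
  (G_k)_{ij} = rho(|i - j|), (r_k)_i = rho(i), i,j = 1..k.
Equivalently, Durbin-Levinson gives phi_{kk} iteratively:
  phi_{11} = rho(1)
  phi_{kk} = [rho(k) - sum_{j=1..k-1} phi_{k-1,j} rho(k-j)]
            / [1 - sum_{j=1..k-1} phi_{k-1,j} rho(j)],
  phi_{k,j} = phi_{k-1,j} - phi_{kk} phi_{k-1,k-j},  j = 1..k-1.
Step k = 1:
  phi_11 = rho(1) = -0.7409.
Step k = 2:
  phi_22 = [rho(2) - phi_11 rho(1)] / [1 - phi_11 rho(1)] = [0.7284 - (-0.7409)(-0.7409)] / [1 - (-0.7409)(-0.7409)]
         = 0.17946719 / 0.45106719 = 0.3979.
Therefore phi_{22} = 0.3979.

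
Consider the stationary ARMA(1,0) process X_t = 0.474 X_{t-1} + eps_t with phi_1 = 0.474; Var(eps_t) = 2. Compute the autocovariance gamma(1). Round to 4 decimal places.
\gamma(1) = 1.2227

Multiply the model equation by X_{t-k} and take expectations. With theta_0 = psi_0 = 1 and psi_j the MA(infinity) weights, this gives
  gamma(k) - sum_i phi_i gamma(k-i) = c_k,
  c_k = sigma^2 * sum_{j=k..q} theta_j psi_{j-k}   (c_k = 0 for k > q),
using gamma(-m) = gamma(m).
Pure AR (q = 0): c_0 = sigma^2 = 2, c_k = 0 for k >= 1.
Equations for k = 0 and k = 1 (AR order 1):
  gamma(0) = phi_1 gamma(1) + c_0
  gamma(1) = phi_1 gamma(0) + c_1
Substituting the second into the first: gamma(0) (1 - phi_1^2) = c_0 + phi_1 c_1, so
  gamma(0) = c_0 / (1 - phi_1^2) = 2 / (1 - (0.474)^2) = 2 / 0.775324 = 2.579567.
  gamma(1) = phi_1 gamma(0) = (0.474)(2.579567) = 1.222715.
Therefore gamma(1) = 1.2227 (to 4 decimal places).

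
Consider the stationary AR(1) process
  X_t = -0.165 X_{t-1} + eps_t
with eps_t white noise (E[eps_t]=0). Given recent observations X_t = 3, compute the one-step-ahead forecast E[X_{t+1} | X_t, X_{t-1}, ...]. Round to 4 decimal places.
E[X_{t+1} \mid \mathcal F_t] = -0.4950

For an AR(p) model X_t = c + sum_i phi_i X_{t-i} + eps_t, the
one-step-ahead conditional mean is
  E[X_{t+1} | X_t, ...] = c + sum_i phi_i X_{t+1-i}.
Substitute known values:
  E[X_{t+1} | ...] = (-0.165) * (3)
                   = -0.4950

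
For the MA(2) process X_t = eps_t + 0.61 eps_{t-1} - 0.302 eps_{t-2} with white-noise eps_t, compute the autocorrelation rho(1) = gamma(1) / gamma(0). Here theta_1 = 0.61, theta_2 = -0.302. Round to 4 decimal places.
\rho(1) = 0.2910

For an MA(q) process with theta_0 = 1, the autocovariance is
  gamma(k) = sigma^2 * sum_{i=0..q-k} theta_i * theta_{i+k},
and rho(k) = gamma(k) / gamma(0). Sigma^2 cancels.
  numerator   = (1)*(0.61) + (0.61)*(-0.302) = 0.42578.
  denominator = (1)^2 + (0.61)^2 + (-0.302)^2 = 1.463304.
  rho(1) = 0.42578 / 1.463304 = 0.2910.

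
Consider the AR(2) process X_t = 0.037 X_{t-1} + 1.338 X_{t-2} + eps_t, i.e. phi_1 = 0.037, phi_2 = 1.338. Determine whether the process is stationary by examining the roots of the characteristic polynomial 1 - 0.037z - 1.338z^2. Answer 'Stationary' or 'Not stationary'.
\text{Not stationary}

The AR(p) characteristic polynomial is P(z) = 1 - 0.037z - 1.338z^2.
Stationarity requires all roots to lie outside the unit circle, i.e. |z| > 1 for every root.
Set 1 + (-0.037) z + (-1.338) z^2 = 0, i.e. a z^2 + b z + c = 0 with a = -1.338, b = -0.037, c = 1.
Discriminant D = b^2 - 4ac = (-0.037)^2 - 4*(-1.338)*1 = 0.001369 - (-5.352) = 5.353369.
D >= 0, so the roots are real: z = (-b +/- sqrt(D)) / (2a) = (0.037 +/- 2.313735) / (-2.676).
  z_1 = (0.037 + 2.313735) / (-2.676) = -0.8785,   |z_1| = 0.8785.
  z_2 = (0.037 - 2.313735) / (-2.676) = 0.8508,   |z_2| = 0.8508.
Moduli of all roots: 0.8785, 0.8508.
All moduli strictly greater than 1? No.
Verdict: Not stationary.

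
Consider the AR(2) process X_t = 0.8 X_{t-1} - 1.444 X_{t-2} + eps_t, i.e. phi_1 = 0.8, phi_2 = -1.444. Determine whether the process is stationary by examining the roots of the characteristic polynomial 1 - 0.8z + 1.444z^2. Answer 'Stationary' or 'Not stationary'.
\text{Not stationary}

The AR(p) characteristic polynomial is P(z) = 1 - 0.8z + 1.444z^2.
Stationarity requires all roots to lie outside the unit circle, i.e. |z| > 1 for every root.
Set 1 + (-0.8) z + (1.444) z^2 = 0, i.e. a z^2 + b z + c = 0 with a = 1.444, b = -0.8, c = 1.
Discriminant D = b^2 - 4ac = (-0.8)^2 - 4*(1.444)*1 = 0.64 - (5.776) = -5.136.
D < 0, so the roots are the complex-conjugate pair z = (-b +/- i sqrt(-D)) / (2a) = 0.277 +/- 0.7847i.
For a conjugate pair |z|^2 = z * conj(z) = (product of roots) = c/a = 1/(1.444) = 0.692521, so |z| = sqrt(0.692521) = 0.8322 for both roots.
Moduli of all roots: 0.8322, 0.8322.
All moduli strictly greater than 1? No.
Verdict: Not stationary.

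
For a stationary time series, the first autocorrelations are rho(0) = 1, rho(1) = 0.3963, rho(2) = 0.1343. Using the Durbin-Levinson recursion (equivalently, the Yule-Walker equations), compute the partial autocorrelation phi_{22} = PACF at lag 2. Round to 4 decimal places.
\phi_{22} = -0.0270

The PACF at lag k is phi_{kk}, the last component of the solution
to the Yule-Walker system G_k phi = r_k where
  (G_k)_{ij} = rho(|i - j|), (r_k)_i = rho(i), i,j = 1..k.
Equivalently, Durbin-Levinson gives phi_{kk} iteratively:
  phi_{11} = rho(1)
  phi_{kk} = [rho(k) - sum_{j=1..k-1} phi_{k-1,j} rho(k-j)]
            / [1 - sum_{j=1..k-1} phi_{k-1,j} rho(j)],
  phi_{k,j} = phi_{k-1,j} - phi_{kk} phi_{k-1,k-j},  j = 1..k-1.
Step k = 1:
  phi_11 = rho(1) = 0.3963.
Step k = 2:
  phi_22 = [rho(2) - phi_11 rho(1)] / [1 - phi_11 rho(1)] = [0.1343 - (0.3963)(0.3963)] / [1 - (0.3963)(0.3963)]
         = -0.02275369 / 0.84294631 = -0.027.
Therefore phi_{22} = -0.0270.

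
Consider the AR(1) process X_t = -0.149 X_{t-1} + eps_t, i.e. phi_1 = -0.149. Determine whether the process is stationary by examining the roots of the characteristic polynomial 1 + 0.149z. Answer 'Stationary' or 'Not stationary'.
\text{Stationary}

The AR(p) characteristic polynomial is P(z) = 1 + 0.149z.
Stationarity requires all roots to lie outside the unit circle, i.e. |z| > 1 for every root.
This is linear in z: 1 + (0.149) z = 0  =>  z = -1/(0.149) = -6.711409,  |z| = 6.711409.
Moduli of all roots: 6.7114.
All moduli strictly greater than 1? Yes.
Verdict: Stationary.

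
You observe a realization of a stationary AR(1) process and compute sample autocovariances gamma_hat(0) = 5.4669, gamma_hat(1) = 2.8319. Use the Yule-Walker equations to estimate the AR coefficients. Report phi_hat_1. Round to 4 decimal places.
\hat\phi_{1} = 0.5180

The Yule-Walker equations for an AR(p) process read, in matrix form,
  Gamma_p phi = r_p,   with   (Gamma_p)_{ij} = gamma(|i - j|),
                       (r_p)_i = gamma(i),   i,j = 1..p.
Substitute the sample gammas (Toeplitz matrix and right-hand side of size 1):
  Gamma_p = [[5.4669]]
  r_p     = [2.8319]
With p = 1 this is the single equation gamma(0) phi_1 = gamma(1):
  phi_hat_1 = gamma(1) / gamma(0) = 2.8319 / 5.4669 = 0.5180.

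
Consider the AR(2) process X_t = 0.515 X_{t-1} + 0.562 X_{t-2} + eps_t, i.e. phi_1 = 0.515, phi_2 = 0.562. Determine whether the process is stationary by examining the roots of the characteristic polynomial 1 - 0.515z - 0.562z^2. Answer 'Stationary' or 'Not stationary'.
\text{Not stationary}

The AR(p) characteristic polynomial is P(z) = 1 - 0.515z - 0.562z^2.
Stationarity requires all roots to lie outside the unit circle, i.e. |z| > 1 for every root.
Set 1 + (-0.515) z + (-0.562) z^2 = 0, i.e. a z^2 + b z + c = 0 with a = -0.562, b = -0.515, c = 1.
Discriminant D = b^2 - 4ac = (-0.515)^2 - 4*(-0.562)*1 = 0.265225 - (-2.248) = 2.513225.
D >= 0, so the roots are real: z = (-b +/- sqrt(D)) / (2a) = (0.515 +/- 1.585315) / (-1.124).
  z_1 = (0.515 + 1.585315) / (-1.124) = -1.8686,   |z_1| = 1.8686.
  z_2 = (0.515 - 1.585315) / (-1.124) = 0.9522,   |z_2| = 0.9522.
Moduli of all roots: 1.8686, 0.9522.
All moduli strictly greater than 1? No.
Verdict: Not stationary.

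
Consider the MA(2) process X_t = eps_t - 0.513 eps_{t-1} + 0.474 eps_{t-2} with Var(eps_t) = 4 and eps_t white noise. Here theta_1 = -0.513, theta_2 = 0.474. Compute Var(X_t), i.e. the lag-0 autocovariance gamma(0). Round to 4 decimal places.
\gamma(0) = 5.9514

For an MA(q) process X_t = eps_t + sum_i theta_i eps_{t-i} with
Var(eps_t) = sigma^2, the variance is
  gamma(0) = sigma^2 * (1 + sum_i theta_i^2).
  sum_i theta_i^2 = (-0.513)^2 + (0.474)^2 = 0.263169 + 0.224676 = 0.487845.
  gamma(0) = 4 * (1 + 0.487845) = 4 * 1.487845 = 5.95138, which rounds to 5.9514.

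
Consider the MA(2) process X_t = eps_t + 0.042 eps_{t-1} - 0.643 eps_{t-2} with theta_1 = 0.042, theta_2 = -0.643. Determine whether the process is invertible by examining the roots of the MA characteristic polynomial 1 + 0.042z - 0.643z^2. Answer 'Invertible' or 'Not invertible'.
\text{Invertible}

The MA(q) characteristic polynomial is P(z) = 1 + 0.042z - 0.643z^2.
Invertibility requires all roots to lie outside the unit circle, i.e. |z| > 1 for every root.
Set 1 + (0.042) z + (-0.643) z^2 = 0, i.e. a z^2 + b z + c = 0 with a = -0.643, b = 0.042, c = 1.
Discriminant D = b^2 - 4ac = (0.042)^2 - 4*(-0.643)*1 = 0.001764 - (-2.572) = 2.573764.
D >= 0, so the roots are real: z = (-b +/- sqrt(D)) / (2a) = (-0.042 +/- 1.604295) / (-1.286).
  z_1 = (-0.042 + 1.604295) / (-1.286) = -1.2148,   |z_1| = 1.2148.
  z_2 = (-0.042 - 1.604295) / (-1.286) = 1.2802,   |z_2| = 1.2802.
Moduli of all roots: 1.2148, 1.2802.
All moduli strictly greater than 1? Yes.
Verdict: Invertible.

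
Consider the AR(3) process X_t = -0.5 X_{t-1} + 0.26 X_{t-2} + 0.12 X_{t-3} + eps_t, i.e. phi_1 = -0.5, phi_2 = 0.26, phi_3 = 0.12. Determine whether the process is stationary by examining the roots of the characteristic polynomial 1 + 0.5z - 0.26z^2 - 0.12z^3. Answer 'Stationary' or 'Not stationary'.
\text{Stationary}

The AR(p) characteristic polynomial is P(z) = 1 + 0.5z - 0.26z^2 - 0.12z^3.
Stationarity requires all roots to lie outside the unit circle, i.e. |z| > 1 for every root.
Degree 3: look for a simple real root z0 first, then factor out (1 - z/z0) and solve the remaining quadratic.
Testing z0 = -2.5: P(-2.5) = 1 + (0.5)(-2.5) + (-0.26)(-2.5)^2 + (-0.12)(-2.5)^3
  = 1 + (-1.25) + (-1.625) + (1.875) = 0.  So z_0 = -2.5 is a root, |z_0| = 2.5.
Divide out the factor (1 + 0.4 z) = (1 - z/z0) (since 1/z0 = -0.4):
  P(z) = (1 + 0.4 z)(1 + (0.1) z + (-0.3) z^2)
  [check: z-coef 0.1 - (-0.4) = 0.5; z^2-coef -0.3 - (-0.4)(0.1) = -0.26; z^3-coef -(-0.4)(-0.3) = -0.12.]
Remaining roots from the quadratic factor 1 + (0.1) z + (-0.3) z^2:
  Set 1 + (0.1) z + (-0.3) z^2 = 0, i.e. a z^2 + b z + c = 0 with a = -0.3, b = 0.1, c = 1.
  Discriminant D = b^2 - 4ac = (0.1)^2 - 4*(-0.3)*1 = 0.01 - (-1.2) = 1.21.
  D >= 0, so the roots are real: z = (-b +/- sqrt(D)) / (2a) = (-0.1 +/- 1.1) / (-0.6).
    z_1 = (-0.1 + 1.1) / (-0.6) = -1.6667,   |z_1| = 1.6667.
    z_2 = (-0.1 - 1.1) / (-0.6) = 2,   |z_2| = 2.
Moduli of all roots: 2.5000, 1.6667, 2.0000.
All moduli strictly greater than 1? Yes.
Verdict: Stationary.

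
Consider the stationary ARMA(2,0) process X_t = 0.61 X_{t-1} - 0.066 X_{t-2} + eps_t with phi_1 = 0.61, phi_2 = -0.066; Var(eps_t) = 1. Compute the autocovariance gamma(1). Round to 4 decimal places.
\gamma(1) = 0.8546

Multiply the model equation by X_{t-k} and take expectations. With theta_0 = psi_0 = 1 and psi_j the MA(infinity) weights, this gives
  gamma(k) - sum_i phi_i gamma(k-i) = c_k,
  c_k = sigma^2 * sum_{j=k..q} theta_j psi_{j-k}   (c_k = 0 for k > q),
using gamma(-m) = gamma(m).
Pure AR (q = 0): c_0 = sigma^2 = 1, c_k = 0 for k >= 1.
Equations for k = 0, 1, 2 (AR order 2, c_2 = 0):
  (E0) gamma(0) = phi_1 gamma(1) + phi_2 gamma(2) + c_0
  (E1) gamma(1) = phi_1 gamma(0) + phi_2 gamma(1) + c_1
  (E2) gamma(2) = phi_1 gamma(1) + phi_2 gamma(0)
From (E1): gamma(1) = A gamma(0) + B with
  A = phi_1 / (1 - phi_2) = 0.61 / 1.066 = 0.572233,   B = c_1 / (1 - phi_2) = 0 / 1.066 = 0.
Insert (E2) into (E0): gamma(0) (1 - phi_2^2) = phi_1 (1 + phi_2) gamma(1) + c_0.
  phi_1 (1 + phi_2) = (0.61)(0.934) = 0.56974,   1 - phi_2^2 = 0.995644.
Replace gamma(1) by A gamma(0) + B and collect gamma(0):
  gamma(0) [0.995644 - (0.56974)(0.572233)] = c_0 = 1
  gamma(0) * 0.66962 = 1
  gamma(0) = 1 / 0.66962 = 1.493384.
  gamma(1) = A gamma(0) = (0.572233)(1.493384) = 0.854563.
Therefore gamma(1) = 0.8546 (to 4 decimal places).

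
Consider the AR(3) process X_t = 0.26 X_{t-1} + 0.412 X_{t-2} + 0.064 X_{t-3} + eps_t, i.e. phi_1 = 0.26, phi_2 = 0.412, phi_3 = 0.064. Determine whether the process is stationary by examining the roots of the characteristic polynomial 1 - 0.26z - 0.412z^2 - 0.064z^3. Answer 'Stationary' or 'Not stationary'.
\text{Stationary}

The AR(p) characteristic polynomial is P(z) = 1 - 0.26z - 0.412z^2 - 0.064z^3.
Stationarity requires all roots to lie outside the unit circle, i.e. |z| > 1 for every root.
Degree 3: look for a simple real root z0 first, then factor out (1 - z/z0) and solve the remaining quadratic.
Testing z0 = -5: P(-5) = 1 + (-0.26)(-5) + (-0.412)(-5)^2 + (-0.064)(-5)^3
  = 1 + (1.3) + (-10.3) + (8) = 0.  So z_0 = -5 is a root, |z_0| = 5.
Divide out the factor (1 + 0.2 z) = (1 - z/z0) (since 1/z0 = -0.2):
  P(z) = (1 + 0.2 z)(1 + (-0.46) z + (-0.32) z^2)
  [check: z-coef -0.46 - (-0.2) = -0.26; z^2-coef -0.32 - (-0.2)(-0.46) = -0.412; z^3-coef -(-0.2)(-0.32) = -0.064.]
Remaining roots from the quadratic factor 1 + (-0.46) z + (-0.32) z^2:
  Set 1 + (-0.46) z + (-0.32) z^2 = 0, i.e. a z^2 + b z + c = 0 with a = -0.32, b = -0.46, c = 1.
  Discriminant D = b^2 - 4ac = (-0.46)^2 - 4*(-0.32)*1 = 0.2116 - (-1.28) = 1.4916.
  D >= 0, so the roots are real: z = (-b +/- sqrt(D)) / (2a) = (0.46 +/- 1.221311) / (-0.64).
    z_1 = (0.46 + 1.221311) / (-0.64) = -2.627,   |z_1| = 2.627.
    z_2 = (0.46 - 1.221311) / (-0.64) = 1.1895,   |z_2| = 1.1895.
Moduli of all roots: 5.0000, 2.6270, 1.1895.
All moduli strictly greater than 1? Yes.
Verdict: Stationary.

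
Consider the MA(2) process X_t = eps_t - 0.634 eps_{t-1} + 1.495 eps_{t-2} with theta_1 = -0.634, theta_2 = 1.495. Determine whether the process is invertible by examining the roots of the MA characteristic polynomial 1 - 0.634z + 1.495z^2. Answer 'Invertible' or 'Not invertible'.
\text{Not invertible}

The MA(q) characteristic polynomial is P(z) = 1 - 0.634z + 1.495z^2.
Invertibility requires all roots to lie outside the unit circle, i.e. |z| > 1 for every root.
Set 1 + (-0.634) z + (1.495) z^2 = 0, i.e. a z^2 + b z + c = 0 with a = 1.495, b = -0.634, c = 1.
Discriminant D = b^2 - 4ac = (-0.634)^2 - 4*(1.495)*1 = 0.401956 - (5.98) = -5.578044.
D < 0, so the roots are the complex-conjugate pair z = (-b +/- i sqrt(-D)) / (2a) = 0.212 +/- 0.7899i.
For a conjugate pair |z|^2 = z * conj(z) = (product of roots) = c/a = 1/(1.495) = 0.668896, so |z| = sqrt(0.668896) = 0.8179 for both roots.
Moduli of all roots: 0.8179, 0.8179.
All moduli strictly greater than 1? No.
Verdict: Not invertible.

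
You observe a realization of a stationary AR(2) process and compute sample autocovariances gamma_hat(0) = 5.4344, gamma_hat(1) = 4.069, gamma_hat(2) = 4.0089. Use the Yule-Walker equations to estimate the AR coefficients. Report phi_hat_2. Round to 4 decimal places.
\hat\phi_{2} = 0.4030

The Yule-Walker equations for an AR(p) process read, in matrix form,
  Gamma_p phi = r_p,   with   (Gamma_p)_{ij} = gamma(|i - j|),
                       (r_p)_i = gamma(i),   i,j = 1..p.
Substitute the sample gammas (Toeplitz matrix and right-hand side of size 2):
  Gamma_p = [[5.4344, 4.069], [4.069, 5.4344]]
  r_p     = [4.069, 4.0089]
Written out:
  5.4344 phi_1 + 4.069 phi_2 = 4.069
  4.069 phi_1 + 5.4344 phi_2 = 4.0089
Solve by Cramer's rule:
  det = gamma(0)^2 - gamma(1)^2 = (5.4344)^2 - (4.069)^2 = 29.53270336 - 16.556761 = 12.97594236
  phi_hat_1 = [gamma(1) gamma(0) - gamma(1) gamma(2)] / det = [(4.069)(5.4344) - (4.069)(4.0089)] / 12.97594236 = 5.8003595 / 12.97594236 = 0.447
  phi_hat_2 = [gamma(0) gamma(2) - gamma(1)^2] / det = [(5.4344)(4.0089) - (4.069)^2] / 12.97594236 = 5.22920516 / 12.97594236 = 0.403
So phi_hat = [0.4470, 0.4030].
Therefore phi_hat_2 = 0.4030.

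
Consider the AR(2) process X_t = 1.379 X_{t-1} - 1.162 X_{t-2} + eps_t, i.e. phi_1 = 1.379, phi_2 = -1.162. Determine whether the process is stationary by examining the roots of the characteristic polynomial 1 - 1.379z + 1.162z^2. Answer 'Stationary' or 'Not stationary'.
\text{Not stationary}

The AR(p) characteristic polynomial is P(z) = 1 - 1.379z + 1.162z^2.
Stationarity requires all roots to lie outside the unit circle, i.e. |z| > 1 for every root.
Set 1 + (-1.379) z + (1.162) z^2 = 0, i.e. a z^2 + b z + c = 0 with a = 1.162, b = -1.379, c = 1.
Discriminant D = b^2 - 4ac = (-1.379)^2 - 4*(1.162)*1 = 1.901641 - (4.648) = -2.746359.
D < 0, so the roots are the complex-conjugate pair z = (-b +/- i sqrt(-D)) / (2a) = 0.5934 +/- 0.7131i.
For a conjugate pair |z|^2 = z * conj(z) = (product of roots) = c/a = 1/(1.162) = 0.860585, so |z| = sqrt(0.860585) = 0.9277 for both roots.
Moduli of all roots: 0.9277, 0.9277.
All moduli strictly greater than 1? No.
Verdict: Not stationary.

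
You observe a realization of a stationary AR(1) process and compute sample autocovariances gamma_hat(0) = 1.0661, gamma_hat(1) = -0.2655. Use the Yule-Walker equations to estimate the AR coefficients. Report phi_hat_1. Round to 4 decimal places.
\hat\phi_{1} = -0.2490

The Yule-Walker equations for an AR(p) process read, in matrix form,
  Gamma_p phi = r_p,   with   (Gamma_p)_{ij} = gamma(|i - j|),
                       (r_p)_i = gamma(i),   i,j = 1..p.
Substitute the sample gammas (Toeplitz matrix and right-hand side of size 1):
  Gamma_p = [[1.0661]]
  r_p     = [-0.2655]
With p = 1 this is the single equation gamma(0) phi_1 = gamma(1):
  phi_hat_1 = gamma(1) / gamma(0) = -0.2655 / 1.0661 = -0.2490.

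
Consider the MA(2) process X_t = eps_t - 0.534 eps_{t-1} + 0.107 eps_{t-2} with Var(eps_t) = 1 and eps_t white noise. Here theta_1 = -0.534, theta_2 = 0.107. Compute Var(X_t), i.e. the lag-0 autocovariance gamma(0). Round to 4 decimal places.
\gamma(0) = 1.2966

For an MA(q) process X_t = eps_t + sum_i theta_i eps_{t-i} with
Var(eps_t) = sigma^2, the variance is
  gamma(0) = sigma^2 * (1 + sum_i theta_i^2).
  sum_i theta_i^2 = (-0.534)^2 + (0.107)^2 = 0.285156 + 0.011449 = 0.296605.
  gamma(0) = 1 * (1 + 0.296605) = 1 * 1.296605 = 1.296605, which rounds to 1.2966.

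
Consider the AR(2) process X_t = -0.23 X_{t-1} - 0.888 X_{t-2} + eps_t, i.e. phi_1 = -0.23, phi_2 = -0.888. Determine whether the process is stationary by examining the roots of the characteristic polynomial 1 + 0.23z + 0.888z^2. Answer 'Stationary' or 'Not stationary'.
\text{Stationary}

The AR(p) characteristic polynomial is P(z) = 1 + 0.23z + 0.888z^2.
Stationarity requires all roots to lie outside the unit circle, i.e. |z| > 1 for every root.
Set 1 + (0.23) z + (0.888) z^2 = 0, i.e. a z^2 + b z + c = 0 with a = 0.888, b = 0.23, c = 1.
Discriminant D = b^2 - 4ac = (0.23)^2 - 4*(0.888)*1 = 0.0529 - (3.552) = -3.4991.
D < 0, so the roots are the complex-conjugate pair z = (-b +/- i sqrt(-D)) / (2a) = -0.1295 +/- 1.0533i.
For a conjugate pair |z|^2 = z * conj(z) = (product of roots) = c/a = 1/(0.888) = 1.126126, so |z| = sqrt(1.126126) = 1.0612 for both roots.
Moduli of all roots: 1.0612, 1.0612.
All moduli strictly greater than 1? Yes.
Verdict: Stationary.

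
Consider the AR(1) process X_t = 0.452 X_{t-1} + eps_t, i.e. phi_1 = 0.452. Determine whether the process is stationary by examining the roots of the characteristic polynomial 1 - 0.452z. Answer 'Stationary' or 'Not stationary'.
\text{Stationary}

The AR(p) characteristic polynomial is P(z) = 1 - 0.452z.
Stationarity requires all roots to lie outside the unit circle, i.e. |z| > 1 for every root.
This is linear in z: 1 + (-0.452) z = 0  =>  z = -1/(-0.452) = 2.212389,  |z| = 2.212389.
Moduli of all roots: 2.2124.
All moduli strictly greater than 1? Yes.
Verdict: Stationary.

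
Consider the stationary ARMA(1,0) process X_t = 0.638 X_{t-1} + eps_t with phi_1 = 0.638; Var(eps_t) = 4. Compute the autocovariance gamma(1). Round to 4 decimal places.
\gamma(1) = 4.3039

Multiply the model equation by X_{t-k} and take expectations. With theta_0 = psi_0 = 1 and psi_j the MA(infinity) weights, this gives
  gamma(k) - sum_i phi_i gamma(k-i) = c_k,
  c_k = sigma^2 * sum_{j=k..q} theta_j psi_{j-k}   (c_k = 0 for k > q),
using gamma(-m) = gamma(m).
Pure AR (q = 0): c_0 = sigma^2 = 4, c_k = 0 for k >= 1.
Equations for k = 0 and k = 1 (AR order 1):
  gamma(0) = phi_1 gamma(1) + c_0
  gamma(1) = phi_1 gamma(0) + c_1
Substituting the second into the first: gamma(0) (1 - phi_1^2) = c_0 + phi_1 c_1, so
  gamma(0) = c_0 / (1 - phi_1^2) = 4 / (1 - (0.638)^2) = 4 / 0.592956 = 6.745863.
  gamma(1) = phi_1 gamma(0) = (0.638)(6.745863) = 4.303861.
Therefore gamma(1) = 4.3039 (to 4 decimal places).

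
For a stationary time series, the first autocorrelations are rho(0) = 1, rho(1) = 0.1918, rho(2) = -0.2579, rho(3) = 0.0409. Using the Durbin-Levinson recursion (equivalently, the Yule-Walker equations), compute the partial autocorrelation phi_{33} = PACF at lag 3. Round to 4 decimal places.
\phi_{33} = 0.1881

The PACF at lag k is phi_{kk}, the last component of the solution
to the Yule-Walker system G_k phi = r_k where
  (G_k)_{ij} = rho(|i - j|), (r_k)_i = rho(i), i,j = 1..k.
Equivalently, Durbin-Levinson gives phi_{kk} iteratively:
  phi_{11} = rho(1)
  phi_{kk} = [rho(k) - sum_{j=1..k-1} phi_{k-1,j} rho(k-j)]
            / [1 - sum_{j=1..k-1} phi_{k-1,j} rho(j)],
  phi_{k,j} = phi_{k-1,j} - phi_{kk} phi_{k-1,k-j},  j = 1..k-1.
Step k = 1:
  phi_11 = rho(1) = 0.1918.
Step k = 2:
  phi_22 = [rho(2) - phi_11 rho(1)] / [1 - phi_11 rho(1)] = [-0.2579 - (0.1918)(0.1918)] / [1 - (0.1918)(0.1918)]
         = -0.29468724 / 0.96321276 = -0.305942.
  Update: phi_21 = phi_11 - phi_22 phi_11 = 0.1918 - (-0.305942)(0.1918) = 0.25048.
Step k = 3:
  phi_33 = [rho(3) - phi_21 rho(2) - phi_22 rho(1)] / [1 - phi_21 rho(1) - phi_22 rho(2)]
    numerator   = 0.0409 - (0.25048)(-0.2579) - (-0.305942)(0.1918) = 0.16417838
    denominator = 1 - (0.25048)(0.1918) - (-0.305942)(-0.2579) = 0.87305556
  phi_33 = 0.16417838 / 0.87305556 = 0.1881.
Therefore phi_{33} = 0.1881.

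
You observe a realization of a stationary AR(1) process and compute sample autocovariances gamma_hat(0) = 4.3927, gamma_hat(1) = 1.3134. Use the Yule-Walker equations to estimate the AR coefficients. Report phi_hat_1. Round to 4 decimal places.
\hat\phi_{1} = 0.2990

The Yule-Walker equations for an AR(p) process read, in matrix form,
  Gamma_p phi = r_p,   with   (Gamma_p)_{ij} = gamma(|i - j|),
                       (r_p)_i = gamma(i),   i,j = 1..p.
Substitute the sample gammas (Toeplitz matrix and right-hand side of size 1):
  Gamma_p = [[4.3927]]
  r_p     = [1.3134]
With p = 1 this is the single equation gamma(0) phi_1 = gamma(1):
  phi_hat_1 = gamma(1) / gamma(0) = 1.3134 / 4.3927 = 0.2990.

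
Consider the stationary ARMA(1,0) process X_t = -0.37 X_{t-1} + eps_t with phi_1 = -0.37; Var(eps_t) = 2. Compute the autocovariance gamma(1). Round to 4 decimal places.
\gamma(1) = -0.8574

Multiply the model equation by X_{t-k} and take expectations. With theta_0 = psi_0 = 1 and psi_j the MA(infinity) weights, this gives
  gamma(k) - sum_i phi_i gamma(k-i) = c_k,
  c_k = sigma^2 * sum_{j=k..q} theta_j psi_{j-k}   (c_k = 0 for k > q),
using gamma(-m) = gamma(m).
Pure AR (q = 0): c_0 = sigma^2 = 2, c_k = 0 for k >= 1.
Equations for k = 0 and k = 1 (AR order 1):
  gamma(0) = phi_1 gamma(1) + c_0
  gamma(1) = phi_1 gamma(0) + c_1
Substituting the second into the first: gamma(0) (1 - phi_1^2) = c_0 + phi_1 c_1, so
  gamma(0) = c_0 / (1 - phi_1^2) = 2 / (1 - (-0.37)^2) = 2 / 0.8631 = 2.317229.
  gamma(1) = phi_1 gamma(0) = (-0.37)(2.317229) = -0.857375.
Therefore gamma(1) = -0.8574 (to 4 decimal places).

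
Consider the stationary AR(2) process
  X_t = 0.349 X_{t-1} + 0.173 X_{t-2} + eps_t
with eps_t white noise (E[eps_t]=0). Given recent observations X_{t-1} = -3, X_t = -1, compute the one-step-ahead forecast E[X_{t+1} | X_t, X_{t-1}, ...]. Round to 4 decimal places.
E[X_{t+1} \mid \mathcal F_t] = -0.8680

For an AR(p) model X_t = c + sum_i phi_i X_{t-i} + eps_t, the
one-step-ahead conditional mean is
  E[X_{t+1} | X_t, ...] = c + sum_i phi_i X_{t+1-i}.
Substitute known values:
  E[X_{t+1} | ...] = (0.349) * (-1) + (0.173) * (-3)
                   = -0.8680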